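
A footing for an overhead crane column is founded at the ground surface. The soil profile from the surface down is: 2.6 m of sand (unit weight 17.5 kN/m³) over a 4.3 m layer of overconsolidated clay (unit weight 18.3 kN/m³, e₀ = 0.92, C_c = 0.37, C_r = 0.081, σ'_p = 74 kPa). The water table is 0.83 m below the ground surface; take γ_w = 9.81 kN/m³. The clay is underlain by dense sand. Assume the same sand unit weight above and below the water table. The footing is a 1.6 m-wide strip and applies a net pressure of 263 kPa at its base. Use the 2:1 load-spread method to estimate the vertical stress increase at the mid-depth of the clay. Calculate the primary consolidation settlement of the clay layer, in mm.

S_c ≈ 188 mm

Mid-depth of clay below the ground surface: z = 2.6 + 4.3/2 = 4.75 m.
Total vertical stress at mid-clay: σ_v = 17.5×2.6 + 18.3×2.15 = 84.845 kPa.
Pore pressure: u = 9.81×(4.75 − 0.83) = 38.455 kPa.
Initial effective stress: σ'_0 = σ_v − u = 84.845 − 38.455 = 46.39 kPa.
Stress increase at mid-clay by the 2:1 spreading method:
Δσ = qB/(B+z) = 263×1.6/(1.6+4.75) = 66.268 kPa
Final effective stress: σ'_f = 46.39 + 66.268 = 112.66 kPa.
σ'_f = 112.66 > σ'_p = 74 kPa, so the stress path crosses the preconsolidation pressure — recompression up to σ'_p, then virgin compression beyond:
S_c = H/(1+e₀)·[C_r·log₁₀(σ'_p/σ'_0) + C_c·log₁₀(σ'_f/σ'_p)]
    = 4.3/1.92 × [0.081×log₁₀(74/46.39) + 0.37×log₁₀(112.66/74)]
    = 2.2396 × [0.016427 + 0.067539] = 0.1881 m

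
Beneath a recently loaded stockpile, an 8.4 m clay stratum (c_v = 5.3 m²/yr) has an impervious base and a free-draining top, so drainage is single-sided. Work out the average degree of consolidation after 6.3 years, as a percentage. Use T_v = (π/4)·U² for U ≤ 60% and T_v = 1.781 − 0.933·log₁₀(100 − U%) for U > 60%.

U ≈ 74.8 %

Drainage path length: H_d = H = 8.4 m (single drainage).
T_v = c_v·t/H_d² = 5.3×6.3/8.4² = 0.47321.
T_v = 0.47321 corresponds to the U > 60% branch:
U = 1 − 10^((1.781 − T_v)/0.933)/100 = 0.7478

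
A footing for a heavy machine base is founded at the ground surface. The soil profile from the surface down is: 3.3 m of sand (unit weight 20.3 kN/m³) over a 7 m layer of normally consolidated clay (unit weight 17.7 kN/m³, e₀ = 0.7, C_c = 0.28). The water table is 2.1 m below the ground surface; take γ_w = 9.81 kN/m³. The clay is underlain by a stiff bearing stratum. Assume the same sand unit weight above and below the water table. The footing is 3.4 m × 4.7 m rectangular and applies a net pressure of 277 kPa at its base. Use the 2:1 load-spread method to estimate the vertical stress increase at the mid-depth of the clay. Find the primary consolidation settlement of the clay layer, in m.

Mid-depth of clay below the ground surface: z = 3.3 + 7/2 = 6.8 m.
Total vertical stress at mid-clay: σ_v = 20.3×3.3 + 17.7×3.5 = 128.94 kPa.
Pore pressure: u = 9.81×(6.8 − 2.1) = 46.107 kPa.
Initial effective stress: σ'_0 = σ_v − u = 128.94 − 46.107 = 82.833 kPa.
Stress increase at mid-clay by the 2:1 spreading method:
Δσ = qBL/((B+z)(L+z)) = 277×3.4×4.7/((3.4+6.8)(4.7+6.8)) = 37.736 kPa
Final effective stress: σ'_f = σ'_0 + Δσ = 82.833 + 37.736 = 120.57 kPa.
Normally consolidated clay, so the full stress increment lies on the virgin compression line:
S_c = C_c·H/(1+e₀)·log₁₀(σ'_f/σ'_0) = 0.28×7/(1+0.7)×log₁₀(120.57/82.833)
    = 1.1529 × 0.16304 = 0.188 m

S_c ≈ 0.188 m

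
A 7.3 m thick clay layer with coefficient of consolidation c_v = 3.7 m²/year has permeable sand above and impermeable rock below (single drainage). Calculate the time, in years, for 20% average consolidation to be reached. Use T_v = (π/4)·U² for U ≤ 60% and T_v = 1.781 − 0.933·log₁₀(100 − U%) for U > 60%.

Drainage path length: H_d = H = 7.3 m (single drainage).
U ≤ 60%: T_v = (π/4)·U² = (π/4)×0.2² = 0.031416.
t = T_v·H_d²/c_v = 0.031416×7.3²/3.7 = 0.4525 years.

t ≈ 0.452 years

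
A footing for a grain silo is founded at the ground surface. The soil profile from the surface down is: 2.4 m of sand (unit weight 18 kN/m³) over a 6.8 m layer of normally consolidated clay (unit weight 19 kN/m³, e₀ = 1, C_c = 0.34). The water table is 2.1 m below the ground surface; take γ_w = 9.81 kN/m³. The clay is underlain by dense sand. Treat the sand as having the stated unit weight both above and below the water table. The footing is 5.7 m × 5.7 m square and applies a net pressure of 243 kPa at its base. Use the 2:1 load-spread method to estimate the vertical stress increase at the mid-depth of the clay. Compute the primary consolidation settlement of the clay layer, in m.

Mid-depth of clay below the ground surface: z = 2.4 + 6.8/2 = 5.8 m.
Total vertical stress at mid-clay: σ_v = 18×2.4 + 19×3.4 = 107.8 kPa.
Pore pressure: u = 9.81×(5.8 − 2.1) = 36.297 kPa.
Initial effective stress: σ'_0 = σ_v − u = 107.8 − 36.297 = 71.503 kPa.
Stress increase at mid-clay by the 2:1 spreading method:
Δσ = qBL/((B+z)(L+z)) = 243×5.7×5.7/((5.7+5.8)(5.7+5.8)) = 59.698 kPa
Final effective stress: σ'_f = σ'_0 + Δσ = 71.503 + 59.698 = 131.2 kPa.
Normally consolidated clay, so the full stress increment lies on the virgin compression line:
S_c = C_c·H/(1+e₀)·log₁₀(σ'_f/σ'_0) = 0.34×6.8/(1+1)×log₁₀(131.2/71.503)
    = 1.156 × 0.26361 = 0.3047 m

S_c ≈ 0.305 m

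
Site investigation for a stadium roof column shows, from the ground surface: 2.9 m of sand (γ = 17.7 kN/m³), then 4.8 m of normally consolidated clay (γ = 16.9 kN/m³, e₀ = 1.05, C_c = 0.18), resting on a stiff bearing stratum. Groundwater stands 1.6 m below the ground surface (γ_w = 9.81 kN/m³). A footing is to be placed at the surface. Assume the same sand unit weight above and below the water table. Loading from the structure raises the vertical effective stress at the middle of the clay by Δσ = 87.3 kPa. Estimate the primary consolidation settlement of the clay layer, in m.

Mid-depth of clay below the ground surface: z = 2.9 + 4.8/2 = 5.3 m.
Total vertical stress at mid-clay: σ_v = 17.7×2.9 + 16.9×2.4 = 91.89 kPa.
Pore pressure: u = 9.81×(5.3 − 1.6) = 36.297 kPa.
Initial effective stress: σ'_0 = σ_v − u = 91.89 − 36.297 = 55.593 kPa.
Final effective stress: σ'_f = σ'_0 + Δσ = 55.593 + 87.3 = 142.89 kPa.
Normally consolidated clay, so the full stress increment lies on the virgin compression line:
S_c = C_c·H/(1+e₀)·log₁₀(σ'_f/σ'_0) = 0.18×4.8/(1+1.05)×log₁₀(142.89/55.593)
    = 0.42146 × 0.40998 = 0.1728 m

S_c ≈ 0.173 m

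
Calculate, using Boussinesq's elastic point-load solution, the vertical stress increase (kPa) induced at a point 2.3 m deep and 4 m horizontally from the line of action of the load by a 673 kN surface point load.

Δσ_z ≈ 1.87 kPa

Boussinesq vertical stress below a point load on an elastic half-space:
Δσ_z = 3P/(2πz²) · [1 + (r/z)²]^(−5/2)
r/z = 4/2.3 = 1.7391; [1+(r/z)²]^(−5/2) = 0.030775.
Δσ_z = 3×673/(2π×2.3²) × 0.030775 = 60.744 × 0.030775 = 1.869 kPa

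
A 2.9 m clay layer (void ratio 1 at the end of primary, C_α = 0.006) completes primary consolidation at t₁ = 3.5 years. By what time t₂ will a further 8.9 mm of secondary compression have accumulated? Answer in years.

S_s = C_α·H/(1+e_p)·log₁₀(t₂/t₁) ⇒ log₁₀(t₂/t₁) = S_s·(1+e_p)/(C_α·H).
log₁₀(t₂/t₁) = 0.0089 × (1+1) / (0.006×2.9) = 1.023
t₂ = t₁ × 10^1.023 = 3.5 × 10.54 = 36.9 years

t₂ ≈ 36.9 years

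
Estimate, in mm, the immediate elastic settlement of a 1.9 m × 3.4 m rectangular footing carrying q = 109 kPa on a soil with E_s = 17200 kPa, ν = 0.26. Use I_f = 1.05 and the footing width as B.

Immediate (elastic) settlement: S_e = q·B·(1−ν²)/E_s · I_f.
S_e = 109 × 1.9 × (1 − 0.26²) / 17200 × 1.05
    = 109 × 1.9 × 0.9324 / 17200 × 1.05
    = 0.01179 m = 11.79 mm

S_e ≈ 11.8 mm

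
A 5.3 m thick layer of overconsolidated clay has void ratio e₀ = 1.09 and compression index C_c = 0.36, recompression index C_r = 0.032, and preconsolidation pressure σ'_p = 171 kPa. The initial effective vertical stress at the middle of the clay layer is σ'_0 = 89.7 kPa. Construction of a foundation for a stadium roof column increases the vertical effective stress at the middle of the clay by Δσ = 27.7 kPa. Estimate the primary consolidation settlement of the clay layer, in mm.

Final effective stress: σ'_f = 89.7 + 27.7 = 117.4 kPa.
σ'_f = 117.4 ≤ σ'_p = 171 kPa, so the clay remains overconsolidated and only the recompression index applies:
S_c = C_r·H/(1+e₀)·log₁₀(σ'_f/σ'_0) = 0.032×5.3/2.09×log₁₀(117.4/89.7)
    = 0.081149 × 0.11688 = 0.009485 m

S_c ≈ 9.48 mm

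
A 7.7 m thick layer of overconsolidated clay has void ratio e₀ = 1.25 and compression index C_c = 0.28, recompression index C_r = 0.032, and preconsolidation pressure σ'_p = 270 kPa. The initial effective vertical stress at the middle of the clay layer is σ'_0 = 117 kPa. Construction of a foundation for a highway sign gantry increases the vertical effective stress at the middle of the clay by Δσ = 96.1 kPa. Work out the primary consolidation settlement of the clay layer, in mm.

Final effective stress: σ'_f = 117 + 96.1 = 213.1 kPa.
σ'_f = 213.1 ≤ σ'_p = 270 kPa, so the clay remains overconsolidated and only the recompression index applies:
S_c = C_r·H/(1+e₀)·log₁₀(σ'_f/σ'_0) = 0.032×7.7/2.25×log₁₀(213.1/117)
    = 0.10951 × 0.2604 = 0.02852 m

S_c ≈ 28.5 mm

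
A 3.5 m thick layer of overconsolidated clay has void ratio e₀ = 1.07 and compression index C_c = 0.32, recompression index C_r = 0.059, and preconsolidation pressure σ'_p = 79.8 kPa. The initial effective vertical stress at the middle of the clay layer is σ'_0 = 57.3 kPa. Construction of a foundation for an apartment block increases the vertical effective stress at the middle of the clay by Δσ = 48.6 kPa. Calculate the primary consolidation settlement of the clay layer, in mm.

Final effective stress: σ'_f = 57.3 + 48.6 = 105.9 kPa.
σ'_f = 105.9 > σ'_p = 79.8 kPa, so the stress path crosses the preconsolidation pressure — recompression up to σ'_p, then virgin compression beyond:
S_c = H/(1+e₀)·[C_r·log₁₀(σ'_p/σ'_0) + C_c·log₁₀(σ'_f/σ'_p)]
    = 3.5/2.07 × [0.059×log₁₀(79.8/57.3) + 0.32×log₁₀(105.9/79.8)]
    = 1.6908 × [0.008487 + 0.039326] = 0.08084 m

S_c ≈ 80.8 mm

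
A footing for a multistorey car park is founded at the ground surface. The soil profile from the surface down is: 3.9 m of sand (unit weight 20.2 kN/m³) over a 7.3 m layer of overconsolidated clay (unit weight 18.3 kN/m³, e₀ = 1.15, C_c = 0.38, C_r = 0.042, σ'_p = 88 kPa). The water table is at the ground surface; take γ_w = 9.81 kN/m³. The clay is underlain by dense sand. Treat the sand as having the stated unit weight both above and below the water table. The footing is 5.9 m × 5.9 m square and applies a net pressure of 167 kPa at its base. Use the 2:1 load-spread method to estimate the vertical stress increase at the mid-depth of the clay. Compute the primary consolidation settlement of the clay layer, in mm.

S_c ≈ 105 mm

Mid-depth of clay below the ground surface: z = 3.9 + 7.3/2 = 7.55 m.
Total vertical stress at mid-clay: σ_v = 20.2×3.9 + 18.3×3.65 = 145.57 kPa.
Pore pressure: u = 9.81×(7.55 − 0) = 74.066 kPa.
Initial effective stress: σ'_0 = σ_v − u = 145.57 − 74.066 = 71.504 kPa.
Stress increase at mid-clay by the 2:1 spreading method:
Δσ = qBL/((B+z)(L+z)) = 167×5.9×5.9/((5.9+7.55)(5.9+7.55)) = 32.135 kPa
Final effective stress: σ'_f = 71.504 + 32.135 = 103.64 kPa.
σ'_f = 103.64 > σ'_p = 88 kPa, so the stress path crosses the preconsolidation pressure — recompression up to σ'_p, then virgin compression beyond:
S_c = H/(1+e₀)·[C_r·log₁₀(σ'_p/σ'_0) + C_c·log₁₀(σ'_f/σ'_p)]
    = 7.3/2.15 × [0.042×log₁₀(88/71.504) + 0.38×log₁₀(103.64/88)]
    = 3.3953 × [0.0037864 + 0.026997] = 0.1045 m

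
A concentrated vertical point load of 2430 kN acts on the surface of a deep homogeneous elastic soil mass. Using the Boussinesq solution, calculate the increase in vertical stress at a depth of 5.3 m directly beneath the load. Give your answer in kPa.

Δσ_z ≈ 41.3 kPa

Boussinesq vertical stress below a point load on an elastic half-space:
Δσ_z = 3P/(2πz²) · [1 + (r/z)²]^(−5/2)
r/z = 0/5.3 = 0; [1+(r/z)²]^(−5/2) = 1.
Δσ_z = 3×2430/(2π×5.3²) × 1 = 41.304 × 1 = 41.3 kPa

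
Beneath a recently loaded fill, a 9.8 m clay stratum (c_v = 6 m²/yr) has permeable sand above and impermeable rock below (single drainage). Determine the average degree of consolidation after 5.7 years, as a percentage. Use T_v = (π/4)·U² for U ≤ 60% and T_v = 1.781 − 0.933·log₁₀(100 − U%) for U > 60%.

Drainage path length: H_d = H = 9.8 m (single drainage).
T_v = c_v·t/H_d² = 6×5.7/9.8² = 0.3561.
T_v = 0.3561 corresponds to the U > 60% branch:
U = 1 − 10^((1.781 − T_v)/0.933)/100 = 0.6633

U ≈ 66.3 %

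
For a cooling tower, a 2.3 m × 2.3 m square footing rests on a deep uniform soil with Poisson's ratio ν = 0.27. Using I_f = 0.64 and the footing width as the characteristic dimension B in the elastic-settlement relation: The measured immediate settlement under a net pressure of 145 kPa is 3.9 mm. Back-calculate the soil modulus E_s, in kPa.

S_e = q·B·(1−ν²)/E_s · I_f  ⇒  E_s = q·B·(1−ν²)·I_f / S_e.
E_s = 145 × 2.3 × 0.9271 × 0.64 / 0.0039 = 50740 kPa

E_s ≈ 50700 kPa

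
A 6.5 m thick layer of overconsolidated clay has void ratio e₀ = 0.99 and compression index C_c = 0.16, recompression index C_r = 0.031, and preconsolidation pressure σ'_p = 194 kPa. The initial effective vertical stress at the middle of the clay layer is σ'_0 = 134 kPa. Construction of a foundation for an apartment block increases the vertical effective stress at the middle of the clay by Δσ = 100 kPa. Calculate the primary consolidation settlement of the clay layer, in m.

Final effective stress: σ'_f = 134 + 100 = 234 kPa.
σ'_f = 234 > σ'_p = 194 kPa, so the stress path crosses the preconsolidation pressure — recompression up to σ'_p, then virgin compression beyond:
S_c = H/(1+e₀)·[C_r·log₁₀(σ'_p/σ'_0) + C_c·log₁₀(σ'_f/σ'_p)]
    = 6.5/1.99 × [0.031×log₁₀(194/134) + 0.16×log₁₀(234/194)]
    = 3.2663 × [0.0049816 + 0.013026] = 0.05882 m

S_c ≈ 0.0588 m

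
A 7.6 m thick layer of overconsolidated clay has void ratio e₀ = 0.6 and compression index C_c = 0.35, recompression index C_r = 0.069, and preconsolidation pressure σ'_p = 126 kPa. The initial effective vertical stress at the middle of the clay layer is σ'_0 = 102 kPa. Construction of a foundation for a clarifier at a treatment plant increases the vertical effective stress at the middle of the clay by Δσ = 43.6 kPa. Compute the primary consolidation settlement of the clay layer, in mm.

S_c ≈ 134 mm

Final effective stress: σ'_f = 102 + 43.6 = 145.6 kPa.
σ'_f = 145.6 > σ'_p = 126 kPa, so the stress path crosses the preconsolidation pressure — recompression up to σ'_p, then virgin compression beyond:
S_c = H/(1+e₀)·[C_r·log₁₀(σ'_p/σ'_0) + C_c·log₁₀(σ'_f/σ'_p)]
    = 7.6/1.6 × [0.069×log₁₀(126/102) + 0.35×log₁₀(145.6/126)]
    = 4.75 × [0.0063322 + 0.021977] = 0.1345 m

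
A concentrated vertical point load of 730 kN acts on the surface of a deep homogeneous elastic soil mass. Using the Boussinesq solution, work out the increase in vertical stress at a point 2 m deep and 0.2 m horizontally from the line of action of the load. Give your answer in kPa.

Δσ_z ≈ 85 kPa

Boussinesq vertical stress below a point load on an elastic half-space:
Δσ_z = 3P/(2πz²) · [1 + (r/z)²]^(−5/2)
r/z = 0.2/2 = 0.1; [1+(r/z)²]^(−5/2) = 0.97543.
Δσ_z = 3×730/(2π×2²) × 0.97543 = 87.137 × 0.97543 = 85 kPa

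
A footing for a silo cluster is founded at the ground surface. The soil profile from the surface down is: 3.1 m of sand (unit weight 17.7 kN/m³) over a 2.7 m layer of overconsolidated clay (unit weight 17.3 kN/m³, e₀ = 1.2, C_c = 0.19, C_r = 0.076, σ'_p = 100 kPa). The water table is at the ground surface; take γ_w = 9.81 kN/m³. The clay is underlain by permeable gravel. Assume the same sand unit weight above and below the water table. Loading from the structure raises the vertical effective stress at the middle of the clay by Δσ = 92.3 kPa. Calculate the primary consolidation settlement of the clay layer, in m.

S_c ≈ 0.0671 m

Mid-depth of clay below the ground surface: z = 3.1 + 2.7/2 = 4.45 m.
Total vertical stress at mid-clay: σ_v = 17.7×3.1 + 17.3×1.35 = 78.225 kPa.
Pore pressure: u = 9.81×(4.45 − 0) = 43.655 kPa.
Initial effective stress: σ'_0 = σ_v − u = 78.225 − 43.655 = 34.57 kPa.
Final effective stress: σ'_f = 34.57 + 92.3 = 126.87 kPa.
σ'_f = 126.87 > σ'_p = 100 kPa, so the stress path crosses the preconsolidation pressure — recompression up to σ'_p, then virgin compression beyond:
S_c = H/(1+e₀)·[C_r·log₁₀(σ'_p/σ'_0) + C_c·log₁₀(σ'_f/σ'_p)]
    = 2.7/2.2 × [0.076×log₁₀(100/34.57) + 0.19×log₁₀(126.87/100)]
    = 1.2273 × [0.035059 + 0.019638] = 0.06713 m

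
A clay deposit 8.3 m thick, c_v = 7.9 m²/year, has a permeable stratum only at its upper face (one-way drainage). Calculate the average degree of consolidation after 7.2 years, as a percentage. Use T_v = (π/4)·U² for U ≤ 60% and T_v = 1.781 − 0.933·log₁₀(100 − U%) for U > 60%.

Drainage path length: H_d = H = 8.3 m (single drainage).
T_v = c_v·t/H_d² = 7.9×7.2/8.3² = 0.82566.
T_v = 0.82566 corresponds to the U > 60% branch:
U = 1 − 10^((1.781 − T_v)/0.933)/100 = 0.8943

U ≈ 89.4 %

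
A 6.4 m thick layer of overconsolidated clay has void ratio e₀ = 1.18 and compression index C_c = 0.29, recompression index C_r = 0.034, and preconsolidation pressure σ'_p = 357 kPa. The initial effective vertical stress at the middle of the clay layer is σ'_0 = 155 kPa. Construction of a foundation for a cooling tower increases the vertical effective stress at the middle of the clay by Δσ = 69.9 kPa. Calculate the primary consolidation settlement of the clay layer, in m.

S_c ≈ 0.0161 m

Final effective stress: σ'_f = 155 + 69.9 = 224.9 kPa.
σ'_f = 224.9 ≤ σ'_p = 357 kPa, so the clay remains overconsolidated and only the recompression index applies:
S_c = C_r·H/(1+e₀)·log₁₀(σ'_f/σ'_0) = 0.034×6.4/2.18×log₁₀(224.9/155)
    = 0.099817 × 0.16166 = 0.01614 m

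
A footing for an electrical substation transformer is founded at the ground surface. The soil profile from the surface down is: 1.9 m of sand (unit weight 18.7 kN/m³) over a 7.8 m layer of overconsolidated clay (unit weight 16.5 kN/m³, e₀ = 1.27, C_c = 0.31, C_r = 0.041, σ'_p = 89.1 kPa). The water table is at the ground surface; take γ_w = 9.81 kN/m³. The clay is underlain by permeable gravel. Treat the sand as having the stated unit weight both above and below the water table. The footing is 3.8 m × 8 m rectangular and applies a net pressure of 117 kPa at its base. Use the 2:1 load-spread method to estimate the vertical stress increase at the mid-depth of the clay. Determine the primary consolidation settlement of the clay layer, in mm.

Mid-depth of clay below the ground surface: z = 1.9 + 7.8/2 = 5.8 m.
Total vertical stress at mid-clay: σ_v = 18.7×1.9 + 16.5×3.9 = 99.88 kPa.
Pore pressure: u = 9.81×(5.8 − 0) = 56.898 kPa.
Initial effective stress: σ'_0 = σ_v − u = 99.88 − 56.898 = 42.982 kPa.
Stress increase at mid-clay by the 2:1 spreading method:
Δσ = qBL/((B+z)(L+z)) = 117×3.8×8/((3.8+5.8)(8+5.8)) = 26.848 kPa
Final effective stress: σ'_f = 42.982 + 26.848 = 69.83 kPa.
σ'_f = 69.83 ≤ σ'_p = 89.1 kPa, so the clay remains overconsolidated and only the recompression index applies:
S_c = C_r·H/(1+e₀)·log₁₀(σ'_f/σ'_0) = 0.041×7.8/2.27×log₁₀(69.83/42.982)
    = 0.14088 × 0.21076 = 0.02969 m

S_c ≈ 29.7 mm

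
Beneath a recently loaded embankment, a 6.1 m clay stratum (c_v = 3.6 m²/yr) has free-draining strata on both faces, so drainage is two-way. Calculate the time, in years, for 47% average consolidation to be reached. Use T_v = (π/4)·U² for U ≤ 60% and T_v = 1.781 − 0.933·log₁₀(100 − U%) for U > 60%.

t ≈ 0.448 years

Drainage path length: H_d = H/2 = 3.05 m (double drainage).
U ≤ 60%: T_v = (π/4)·U² = (π/4)×0.47² = 0.17349.
t = T_v·H_d²/c_v = 0.17349×3.05²/3.6 = 0.4483 years.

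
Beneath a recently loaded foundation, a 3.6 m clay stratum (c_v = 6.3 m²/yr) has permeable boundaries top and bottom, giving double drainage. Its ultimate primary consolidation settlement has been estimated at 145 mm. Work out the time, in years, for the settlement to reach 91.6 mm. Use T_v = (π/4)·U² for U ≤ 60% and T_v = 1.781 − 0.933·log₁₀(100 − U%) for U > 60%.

t ≈ 0.164 years

Drainage path length: H_d = H/2 = 1.8 m (double drainage).
U = S(t)/S_ult = 91.6/145 = 0.6317.
U > 60%: T_v = 1.781 − 0.933·log₁₀(100 − 63.172) = 0.31976.
t = T_v·H_d²/c_v = 0.31976×1.8²/6.3 = 0.1644 years.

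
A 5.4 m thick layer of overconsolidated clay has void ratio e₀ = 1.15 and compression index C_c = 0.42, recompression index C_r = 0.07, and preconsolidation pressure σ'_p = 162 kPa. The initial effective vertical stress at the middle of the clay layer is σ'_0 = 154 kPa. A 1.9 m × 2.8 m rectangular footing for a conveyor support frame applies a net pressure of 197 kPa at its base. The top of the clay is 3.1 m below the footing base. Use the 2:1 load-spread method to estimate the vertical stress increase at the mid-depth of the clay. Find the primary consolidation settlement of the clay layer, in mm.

Mid-depth of clay below the footing base: z = 3.1 + 5.4/2 = 5.8 m.
Stress increase at mid-clay by the 2:1 spreading method:
Δσ = qBL/((B+z)(L+z)) = 197×1.9×2.8/((1.9+5.8)(2.8+5.8)) = 15.827 kPa
Final effective stress: σ'_f = 154 + 15.827 = 169.83 kPa.
σ'_f = 169.83 > σ'_p = 162 kPa, so the stress path crosses the preconsolidation pressure — recompression up to σ'_p, then virgin compression beyond:
S_c = H/(1+e₀)·[C_r·log₁₀(σ'_p/σ'_0) + C_c·log₁₀(σ'_f/σ'_p)]
    = 5.4/2.15 × [0.07×log₁₀(162/154) + 0.42×log₁₀(169.83/162)]
    = 2.5116 × [0.0015396 + 0.0086097] = 0.02549 m

S_c ≈ 25.5 mm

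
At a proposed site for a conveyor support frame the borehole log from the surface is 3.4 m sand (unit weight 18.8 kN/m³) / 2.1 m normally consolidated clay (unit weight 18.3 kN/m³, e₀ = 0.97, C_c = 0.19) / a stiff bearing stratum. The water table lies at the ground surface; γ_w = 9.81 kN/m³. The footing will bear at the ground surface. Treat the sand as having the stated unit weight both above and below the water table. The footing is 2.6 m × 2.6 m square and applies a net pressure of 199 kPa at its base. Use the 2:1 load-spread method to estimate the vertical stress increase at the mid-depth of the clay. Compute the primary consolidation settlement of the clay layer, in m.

Mid-depth of clay below the ground surface: z = 3.4 + 2.1/2 = 4.45 m.
Total vertical stress at mid-clay: σ_v = 18.8×3.4 + 18.3×1.05 = 83.135 kPa.
Pore pressure: u = 9.81×(4.45 − 0) = 43.655 kPa.
Initial effective stress: σ'_0 = σ_v − u = 83.135 − 43.655 = 39.48 kPa.
Stress increase at mid-clay by the 2:1 spreading method:
Δσ = qBL/((B+z)(L+z)) = 199×2.6×2.6/((2.6+4.45)(2.6+4.45)) = 27.066 kPa
Final effective stress: σ'_f = σ'_0 + Δσ = 39.48 + 27.066 = 66.546 kPa.
Normally consolidated clay, so the full stress increment lies on the virgin compression line:
S_c = C_c·H/(1+e₀)·log₁₀(σ'_f/σ'_0) = 0.19×2.1/(1+0.97)×log₁₀(66.546/39.48)
    = 0.20254 × 0.22674 = 0.04592 m

S_c ≈ 0.0459 m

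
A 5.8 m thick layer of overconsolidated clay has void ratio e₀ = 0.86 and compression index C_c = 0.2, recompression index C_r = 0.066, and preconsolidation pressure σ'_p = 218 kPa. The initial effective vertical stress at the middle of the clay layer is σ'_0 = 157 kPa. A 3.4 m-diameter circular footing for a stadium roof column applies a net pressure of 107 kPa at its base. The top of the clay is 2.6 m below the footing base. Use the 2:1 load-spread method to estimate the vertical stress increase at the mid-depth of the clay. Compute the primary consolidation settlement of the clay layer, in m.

Mid-depth of clay below the footing base: z = 2.6 + 5.8/2 = 5.5 m.
Stress increase at mid-clay by the 2:1 spreading method:
Δσ ≈ qD²/(D+z)² = 107×3.4²/(3.4+5.5)² = 15.616 kPa
Final effective stress: σ'_f = 157 + 15.616 = 172.62 kPa.
σ'_f = 172.62 ≤ σ'_p = 218 kPa, so the clay remains overconsolidated and only the recompression index applies:
S_c = C_r·H/(1+e₀)·log₁₀(σ'_f/σ'_0) = 0.066×5.8/1.86×log₁₀(172.62/157)
    = 0.20581 × 0.041191 = 0.008477 m

S_c ≈ 0.00848 m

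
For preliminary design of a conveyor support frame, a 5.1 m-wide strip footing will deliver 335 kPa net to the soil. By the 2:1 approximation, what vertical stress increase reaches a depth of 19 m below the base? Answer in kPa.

By the 2:1 method the load spreads at 1 horizontal : 2 vertical, so at depth z the loaded area has grown by z in each plan dimension:
Δσ = qB/(B+z) = 335×5.1/(5.1+19) = 70.892 kPa

Δσ_z ≈ 70.9 kPa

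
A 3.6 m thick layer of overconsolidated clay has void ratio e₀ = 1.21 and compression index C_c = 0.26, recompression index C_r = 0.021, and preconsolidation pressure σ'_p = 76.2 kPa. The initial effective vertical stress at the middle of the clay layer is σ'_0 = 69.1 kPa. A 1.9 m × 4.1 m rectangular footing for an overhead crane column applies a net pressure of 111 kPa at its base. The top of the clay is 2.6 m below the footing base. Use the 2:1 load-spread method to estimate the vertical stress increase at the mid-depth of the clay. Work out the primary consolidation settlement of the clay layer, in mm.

S_c ≈ 22.1 mm

Mid-depth of clay below the footing base: z = 2.6 + 3.6/2 = 4.4 m.
Stress increase at mid-clay by the 2:1 spreading method:
Δσ = qBL/((B+z)(L+z)) = 111×1.9×4.1/((1.9+4.4)(4.1+4.4)) = 16.147 kPa
Final effective stress: σ'_f = 69.1 + 16.147 = 85.247 kPa.
σ'_f = 85.247 > σ'_p = 76.2 kPa, so the stress path crosses the preconsolidation pressure — recompression up to σ'_p, then virgin compression beyond:
S_c = H/(1+e₀)·[C_r·log₁₀(σ'_p/σ'_0) + C_c·log₁₀(σ'_f/σ'_p)]
    = 3.6/2.21 × [0.021×log₁₀(76.2/69.1) + 0.26×log₁₀(85.247/76.2)]
    = 1.629 × [0.00089202 + 0.012668] = 0.02209 m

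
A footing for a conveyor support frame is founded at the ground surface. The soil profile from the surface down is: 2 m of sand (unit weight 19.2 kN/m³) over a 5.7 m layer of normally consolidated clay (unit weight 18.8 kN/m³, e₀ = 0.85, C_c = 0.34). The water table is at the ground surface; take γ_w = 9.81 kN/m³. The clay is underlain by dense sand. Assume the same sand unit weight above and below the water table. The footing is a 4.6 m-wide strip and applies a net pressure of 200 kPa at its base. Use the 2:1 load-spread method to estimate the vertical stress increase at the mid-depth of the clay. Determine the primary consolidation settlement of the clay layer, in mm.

S_c ≈ 528 mm

Mid-depth of clay below the ground surface: z = 2 + 5.7/2 = 4.85 m.
Total vertical stress at mid-clay: σ_v = 19.2×2 + 18.8×2.85 = 91.98 kPa.
Pore pressure: u = 9.81×(4.85 − 0) = 47.578 kPa.
Initial effective stress: σ'_0 = σ_v − u = 91.98 − 47.578 = 44.402 kPa.
Stress increase at mid-clay by the 2:1 spreading method:
Δσ = qB/(B+z) = 200×4.6/(4.6+4.85) = 97.354 kPa
Final effective stress: σ'_f = σ'_0 + Δσ = 44.402 + 97.354 = 141.76 kPa.
Normally consolidated clay, so the full stress increment lies on the virgin compression line:
S_c = C_c·H/(1+e₀)·log₁₀(σ'_f/σ'_0) = 0.34×5.7/(1+0.85)×log₁₀(141.76/44.402)
    = 1.0476 × 0.50415 = 0.5281 m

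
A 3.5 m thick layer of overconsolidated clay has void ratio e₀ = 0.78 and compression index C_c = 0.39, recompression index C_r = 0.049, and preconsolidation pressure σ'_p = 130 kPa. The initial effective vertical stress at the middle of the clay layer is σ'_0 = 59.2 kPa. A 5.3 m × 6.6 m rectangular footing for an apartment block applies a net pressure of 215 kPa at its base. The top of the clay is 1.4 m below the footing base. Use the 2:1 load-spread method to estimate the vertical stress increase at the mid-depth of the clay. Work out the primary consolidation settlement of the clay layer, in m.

S_c ≈ 0.0816 m

Mid-depth of clay below the footing base: z = 1.4 + 3.5/2 = 3.15 m.
Stress increase at mid-clay by the 2:1 spreading method:
Δσ = qBL/((B+z)(L+z)) = 215×5.3×6.6/((5.3+3.15)(6.6+3.15)) = 91.284 kPa
Final effective stress: σ'_f = 59.2 + 91.284 = 150.48 kPa.
σ'_f = 150.48 > σ'_p = 130 kPa, so the stress path crosses the preconsolidation pressure — recompression up to σ'_p, then virgin compression beyond:
S_c = H/(1+e₀)·[C_r·log₁₀(σ'_p/σ'_0) + C_c·log₁₀(σ'_f/σ'_p)]
    = 3.5/1.78 × [0.049×log₁₀(130/59.2) + 0.39×log₁₀(150.48/130)]
    = 1.9663 × [0.016739 + 0.024779] = 0.08164 m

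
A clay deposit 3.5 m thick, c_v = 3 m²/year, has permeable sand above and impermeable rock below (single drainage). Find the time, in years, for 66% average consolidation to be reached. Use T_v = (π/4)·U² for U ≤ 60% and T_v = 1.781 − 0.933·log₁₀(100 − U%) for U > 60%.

t ≈ 1.44 years

Drainage path length: H_d = H = 3.5 m (single drainage).
U > 60%: T_v = 1.781 − 0.933·log₁₀(100 − 66) = 0.35213.
t = T_v·H_d²/c_v = 0.35213×3.5²/3 = 1.438 years.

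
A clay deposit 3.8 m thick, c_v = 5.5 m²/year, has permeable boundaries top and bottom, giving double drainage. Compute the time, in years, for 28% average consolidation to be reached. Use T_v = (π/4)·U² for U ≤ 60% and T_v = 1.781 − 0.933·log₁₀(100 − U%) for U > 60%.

Drainage path length: H_d = H/2 = 1.9 m (double drainage).
U ≤ 60%: T_v = (π/4)·U² = (π/4)×0.28² = 0.061575.
t = T_v·H_d²/c_v = 0.061575×1.9²/5.5 = 0.04042 years.

t ≈ 0.0404 years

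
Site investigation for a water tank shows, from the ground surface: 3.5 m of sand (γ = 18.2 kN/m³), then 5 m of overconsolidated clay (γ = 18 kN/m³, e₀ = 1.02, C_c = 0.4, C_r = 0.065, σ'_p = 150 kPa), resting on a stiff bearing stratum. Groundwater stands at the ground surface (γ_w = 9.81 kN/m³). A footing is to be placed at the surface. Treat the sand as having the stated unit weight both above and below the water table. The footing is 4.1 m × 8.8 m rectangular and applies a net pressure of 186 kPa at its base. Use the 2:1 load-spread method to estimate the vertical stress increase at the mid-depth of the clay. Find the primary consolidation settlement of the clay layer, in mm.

Mid-depth of clay below the ground surface: z = 3.5 + 5/2 = 6 m.
Total vertical stress at mid-clay: σ_v = 18.2×3.5 + 18×2.5 = 108.7 kPa.
Pore pressure: u = 9.81×(6 − 0) = 58.86 kPa.
Initial effective stress: σ'_0 = σ_v − u = 108.7 − 58.86 = 49.84 kPa.
Stress increase at mid-clay by the 2:1 spreading method:
Δσ = qBL/((B+z)(L+z)) = 186×4.1×8.8/((4.1+6)(8.8+6)) = 44.895 kPa
Final effective stress: σ'_f = 49.84 + 44.895 = 94.735 kPa.
σ'_f = 94.735 ≤ σ'_p = 150 kPa, so the clay remains overconsolidated and only the recompression index applies:
S_c = C_r·H/(1+e₀)·log₁₀(σ'_f/σ'_0) = 0.065×5/2.02×log₁₀(94.735/49.84)
    = 0.16089 × 0.27893 = 0.04488 m

S_c ≈ 44.9 mm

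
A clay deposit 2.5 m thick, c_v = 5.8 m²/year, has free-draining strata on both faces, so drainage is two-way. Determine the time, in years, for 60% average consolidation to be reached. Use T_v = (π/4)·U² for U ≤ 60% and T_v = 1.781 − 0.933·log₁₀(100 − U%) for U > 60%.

t ≈ 0.0762 years

Drainage path length: H_d = H/2 = 1.25 m (double drainage).
U ≤ 60%: T_v = (π/4)·U² = (π/4)×0.6² = 0.28274.
t = T_v·H_d²/c_v = 0.28274×1.25²/5.8 = 0.07617 years.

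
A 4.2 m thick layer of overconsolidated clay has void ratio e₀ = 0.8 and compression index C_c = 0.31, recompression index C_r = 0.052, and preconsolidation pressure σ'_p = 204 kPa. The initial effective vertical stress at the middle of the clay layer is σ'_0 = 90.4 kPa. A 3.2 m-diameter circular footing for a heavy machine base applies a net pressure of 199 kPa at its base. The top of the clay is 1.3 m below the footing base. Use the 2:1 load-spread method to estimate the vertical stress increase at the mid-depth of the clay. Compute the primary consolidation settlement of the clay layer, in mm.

S_c ≈ 22 mm

Mid-depth of clay below the footing base: z = 1.3 + 4.2/2 = 3.4 m.
Stress increase at mid-clay by the 2:1 spreading method:
Δσ ≈ qD²/(D+z)² = 199×3.2²/(3.2+3.4)² = 46.781 kPa
Final effective stress: σ'_f = 90.4 + 46.781 = 137.18 kPa.
σ'_f = 137.18 ≤ σ'_p = 204 kPa, so the clay remains overconsolidated and only the recompression index applies:
S_c = C_r·H/(1+e₀)·log₁₀(σ'_f/σ'_0) = 0.052×4.2/1.8×log₁₀(137.18/90.4)
    = 0.12133 × 0.18112 = 0.02198 m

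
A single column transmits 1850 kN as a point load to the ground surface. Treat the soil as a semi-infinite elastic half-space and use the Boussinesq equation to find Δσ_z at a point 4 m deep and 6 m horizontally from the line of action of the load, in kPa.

Δσ_z ≈ 2.9 kPa

Boussinesq vertical stress below a point load on an elastic half-space:
Δσ_z = 3P/(2πz²) · [1 + (r/z)²]^(−5/2)
r/z = 6/4 = 1.5; [1+(r/z)²]^(−5/2) = 0.052516.
Δσ_z = 3×1850/(2π×4²) × 0.052516 = 55.207 × 0.052516 = 2.899 kPa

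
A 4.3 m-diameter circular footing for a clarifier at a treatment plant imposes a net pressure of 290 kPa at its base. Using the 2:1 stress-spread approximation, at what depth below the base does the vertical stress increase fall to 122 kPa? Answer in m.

2:1 spreading — at depth z the loaded area has grown by z in each plan dimension:
qD²/(D+z)² = Δσ_z ⇒ z = D(√(q/Δσ_z) − 1) = 4.3×(√(290/122) − 1) = 2.33 m

z ≈ 2.33 m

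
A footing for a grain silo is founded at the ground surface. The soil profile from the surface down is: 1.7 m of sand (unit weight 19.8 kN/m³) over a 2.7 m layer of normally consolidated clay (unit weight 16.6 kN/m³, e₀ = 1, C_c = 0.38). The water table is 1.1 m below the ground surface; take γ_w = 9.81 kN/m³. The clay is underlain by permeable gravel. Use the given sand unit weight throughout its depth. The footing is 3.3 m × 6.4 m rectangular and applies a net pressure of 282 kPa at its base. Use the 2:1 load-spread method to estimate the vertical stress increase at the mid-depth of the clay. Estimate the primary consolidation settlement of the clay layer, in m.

S_c ≈ 0.291 m

Mid-depth of clay below the ground surface: z = 1.7 + 2.7/2 = 3.05 m.
Total vertical stress at mid-clay: σ_v = 19.8×1.7 + 16.6×1.35 = 56.07 kPa.
Pore pressure: u = 9.81×(3.05 − 1.1) = 19.13 kPa.
Initial effective stress: σ'_0 = σ_v − u = 56.07 − 19.13 = 36.94 kPa.
Stress increase at mid-clay by the 2:1 spreading method:
Δσ = qBL/((B+z)(L+z)) = 282×3.3×6.4/((3.3+3.05)(6.4+3.05)) = 99.252 kPa
Final effective stress: σ'_f = σ'_0 + Δσ = 36.94 + 99.252 = 136.19 kPa.
Normally consolidated clay, so the full stress increment lies on the virgin compression line:
S_c = C_c·H/(1+e₀)·log₁₀(σ'_f/σ'_0) = 0.38×2.7/(1+1)×log₁₀(136.19/36.94)
    = 0.513 × 0.56665 = 0.2907 m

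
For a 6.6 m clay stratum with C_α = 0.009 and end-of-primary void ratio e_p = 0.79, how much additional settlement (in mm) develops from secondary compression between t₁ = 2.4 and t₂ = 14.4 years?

Secondary compression: S_s = C_α·H/(1+e_p)·log₁₀(t₂/t₁)
S_s = 0.009×6.6/(1+0.79)×log₁₀(14.4/2.4)
    = 0.03318 × 0.7782 = 0.02582 m

S_s ≈ 25.8 mm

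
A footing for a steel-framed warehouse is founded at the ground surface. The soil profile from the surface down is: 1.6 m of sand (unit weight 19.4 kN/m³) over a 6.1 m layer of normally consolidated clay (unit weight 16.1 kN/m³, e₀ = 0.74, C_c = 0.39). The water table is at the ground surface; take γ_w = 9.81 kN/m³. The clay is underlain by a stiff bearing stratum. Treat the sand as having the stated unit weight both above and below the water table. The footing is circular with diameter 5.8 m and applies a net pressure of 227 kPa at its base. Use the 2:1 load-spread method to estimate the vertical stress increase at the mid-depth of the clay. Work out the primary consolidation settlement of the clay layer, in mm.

S_c ≈ 657 mm

Mid-depth of clay below the ground surface: z = 1.6 + 6.1/2 = 4.65 m.
Total vertical stress at mid-clay: σ_v = 19.4×1.6 + 16.1×3.05 = 80.145 kPa.
Pore pressure: u = 9.81×(4.65 − 0) = 45.617 kPa.
Initial effective stress: σ'_0 = σ_v − u = 80.145 − 45.617 = 34.528 kPa.
Stress increase at mid-clay by the 2:1 spreading method:
Δσ ≈ qD²/(D+z)² = 227×5.8²/(5.8+4.65)² = 69.928 kPa
Final effective stress: σ'_f = σ'_0 + Δσ = 34.528 + 69.928 = 104.46 kPa.
Normally consolidated clay, so the full stress increment lies on the virgin compression line:
S_c = C_c·H/(1+e₀)·log₁₀(σ'_f/σ'_0) = 0.39×6.1/(1+0.74)×log₁₀(104.46/34.528)
    = 1.3672 × 0.48078 = 0.6573 m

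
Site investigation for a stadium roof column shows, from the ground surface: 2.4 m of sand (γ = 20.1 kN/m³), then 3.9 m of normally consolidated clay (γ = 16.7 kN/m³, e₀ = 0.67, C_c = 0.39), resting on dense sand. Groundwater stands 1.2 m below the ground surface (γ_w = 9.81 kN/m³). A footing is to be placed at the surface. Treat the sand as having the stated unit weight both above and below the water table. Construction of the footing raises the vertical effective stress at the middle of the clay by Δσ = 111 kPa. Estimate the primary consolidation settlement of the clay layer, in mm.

Mid-depth of clay below the ground surface: z = 2.4 + 3.9/2 = 4.35 m.
Total vertical stress at mid-clay: σ_v = 20.1×2.4 + 16.7×1.95 = 80.805 kPa.
Pore pressure: u = 9.81×(4.35 − 1.2) = 30.902 kPa.
Initial effective stress: σ'_0 = σ_v − u = 80.805 − 30.902 = 49.903 kPa.
Final effective stress: σ'_f = σ'_0 + Δσ = 49.903 + 111 = 160.9 kPa.
Normally consolidated clay, so the full stress increment lies on the virgin compression line:
S_c = C_c·H/(1+e₀)·log₁₀(σ'_f/σ'_0) = 0.39×3.9/(1+0.67)×log₁₀(160.9/49.903)
    = 0.91078 × 0.50843 = 0.4631 m

S_c ≈ 463 mm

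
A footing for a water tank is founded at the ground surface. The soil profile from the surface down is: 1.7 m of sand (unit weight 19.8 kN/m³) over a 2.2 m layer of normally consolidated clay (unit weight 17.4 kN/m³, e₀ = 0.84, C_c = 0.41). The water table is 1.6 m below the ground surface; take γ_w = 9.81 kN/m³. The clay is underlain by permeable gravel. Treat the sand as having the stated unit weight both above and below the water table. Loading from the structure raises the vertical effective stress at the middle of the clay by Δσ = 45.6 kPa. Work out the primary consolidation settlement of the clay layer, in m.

S_c ≈ 0.159 m

Mid-depth of clay below the ground surface: z = 1.7 + 2.2/2 = 2.8 m.
Total vertical stress at mid-clay: σ_v = 19.8×1.7 + 17.4×1.1 = 52.8 kPa.
Pore pressure: u = 9.81×(2.8 − 1.6) = 11.772 kPa.
Initial effective stress: σ'_0 = σ_v − u = 52.8 − 11.772 = 41.028 kPa.
Final effective stress: σ'_f = σ'_0 + Δσ = 41.028 + 45.6 = 86.628 kPa.
Normally consolidated clay, so the full stress increment lies on the virgin compression line:
S_c = C_c·H/(1+e₀)·log₁₀(σ'_f/σ'_0) = 0.41×2.2/(1+0.84)×log₁₀(86.628/41.028)
    = 0.49022 × 0.32458 = 0.1591 m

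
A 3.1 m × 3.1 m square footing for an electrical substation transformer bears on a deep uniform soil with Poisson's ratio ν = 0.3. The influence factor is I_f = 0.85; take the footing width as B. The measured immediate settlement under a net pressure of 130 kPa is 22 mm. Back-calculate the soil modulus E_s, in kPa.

E_s ≈ 14200 kPa

S_e = q·B·(1−ν²)/E_s · I_f  ⇒  E_s = q·B·(1−ν²)·I_f / S_e.
E_s = 130 × 3.1 × 0.91 × 0.85 / 0.022 = 14170 kPa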